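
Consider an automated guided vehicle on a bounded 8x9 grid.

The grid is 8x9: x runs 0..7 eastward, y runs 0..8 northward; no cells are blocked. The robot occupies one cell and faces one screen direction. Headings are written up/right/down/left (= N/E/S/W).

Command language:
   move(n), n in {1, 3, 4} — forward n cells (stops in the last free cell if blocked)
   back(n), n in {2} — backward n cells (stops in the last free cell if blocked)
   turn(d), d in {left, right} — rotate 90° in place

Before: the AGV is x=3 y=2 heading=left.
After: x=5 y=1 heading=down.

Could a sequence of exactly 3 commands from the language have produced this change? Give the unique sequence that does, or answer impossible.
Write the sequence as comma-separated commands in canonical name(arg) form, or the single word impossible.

back(2), turn(left), move(1)

key: position moved to (5,1) AND the heading swung to S — translation plus rotation needed
t0: x=3 y=2 heading=left
[1] after back(2): x=5 y=2 heading=left
[2] after turn(left): x=5 y=2 heading=down
[3] after move(1): x=5 y=1 heading=down
uniquely the one of 216 3-step routes that fits.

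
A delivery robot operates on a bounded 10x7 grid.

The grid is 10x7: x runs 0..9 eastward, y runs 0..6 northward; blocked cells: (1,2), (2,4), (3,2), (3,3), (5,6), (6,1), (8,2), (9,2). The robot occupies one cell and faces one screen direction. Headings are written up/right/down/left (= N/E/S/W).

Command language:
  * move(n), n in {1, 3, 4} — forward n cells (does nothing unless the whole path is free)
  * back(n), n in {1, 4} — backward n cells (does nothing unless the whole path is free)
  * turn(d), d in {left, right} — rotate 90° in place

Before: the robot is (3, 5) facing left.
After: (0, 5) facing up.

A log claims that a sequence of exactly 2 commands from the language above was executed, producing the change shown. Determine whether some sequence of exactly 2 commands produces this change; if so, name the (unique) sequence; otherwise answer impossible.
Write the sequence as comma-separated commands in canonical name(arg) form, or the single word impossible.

key: order matters: swapping move(3) and turn(right) lands elsewhere
initial: (3, 5) facing left
1. move(3) → (0, 5) facing left
2. turn(right) → (0, 5) facing up
all 49 alternatives checked — unique.

move(3), turn(right)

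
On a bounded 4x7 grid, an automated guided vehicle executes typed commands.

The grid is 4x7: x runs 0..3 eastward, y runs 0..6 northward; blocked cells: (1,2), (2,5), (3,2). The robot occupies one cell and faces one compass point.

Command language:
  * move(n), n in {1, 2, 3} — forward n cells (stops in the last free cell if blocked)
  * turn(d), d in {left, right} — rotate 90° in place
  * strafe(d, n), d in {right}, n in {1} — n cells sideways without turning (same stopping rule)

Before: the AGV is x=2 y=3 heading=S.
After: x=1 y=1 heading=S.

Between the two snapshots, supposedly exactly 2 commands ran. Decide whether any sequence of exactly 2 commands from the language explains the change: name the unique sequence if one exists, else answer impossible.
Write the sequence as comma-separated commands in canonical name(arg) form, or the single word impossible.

move(2), strafe(right, 1)

key: heading stays S — no command in the sequence turns
initial: x=2 y=3 heading=S
1. move(2) → x=2 y=1 heading=S
2. strafe(right, 1) → x=1 y=1 heading=S
no rival 2-sequence matches.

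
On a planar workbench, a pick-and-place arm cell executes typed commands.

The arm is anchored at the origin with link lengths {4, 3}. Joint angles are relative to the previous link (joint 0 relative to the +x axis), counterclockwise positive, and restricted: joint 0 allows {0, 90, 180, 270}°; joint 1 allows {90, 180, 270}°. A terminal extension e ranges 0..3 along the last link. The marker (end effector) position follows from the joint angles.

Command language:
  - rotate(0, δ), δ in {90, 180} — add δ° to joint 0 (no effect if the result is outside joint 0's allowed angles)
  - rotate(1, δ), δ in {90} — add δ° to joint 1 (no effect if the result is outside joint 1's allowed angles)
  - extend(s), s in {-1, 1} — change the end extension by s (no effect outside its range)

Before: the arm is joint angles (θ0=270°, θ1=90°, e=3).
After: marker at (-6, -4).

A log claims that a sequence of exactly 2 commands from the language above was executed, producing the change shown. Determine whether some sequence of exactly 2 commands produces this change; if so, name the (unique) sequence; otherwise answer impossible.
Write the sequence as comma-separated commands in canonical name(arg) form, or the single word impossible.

begin: joint angles (θ0=270°, θ1=90°, e=3)
1. rotate(1, 90) → joint angles (θ0=270°, θ1=180°, e=3)
2. rotate(1, 90) → joint angles (θ0=270°, θ1=270°, e=3)
no rival 2-sequence matches.

rotate(1, 90), rotate(1, 90)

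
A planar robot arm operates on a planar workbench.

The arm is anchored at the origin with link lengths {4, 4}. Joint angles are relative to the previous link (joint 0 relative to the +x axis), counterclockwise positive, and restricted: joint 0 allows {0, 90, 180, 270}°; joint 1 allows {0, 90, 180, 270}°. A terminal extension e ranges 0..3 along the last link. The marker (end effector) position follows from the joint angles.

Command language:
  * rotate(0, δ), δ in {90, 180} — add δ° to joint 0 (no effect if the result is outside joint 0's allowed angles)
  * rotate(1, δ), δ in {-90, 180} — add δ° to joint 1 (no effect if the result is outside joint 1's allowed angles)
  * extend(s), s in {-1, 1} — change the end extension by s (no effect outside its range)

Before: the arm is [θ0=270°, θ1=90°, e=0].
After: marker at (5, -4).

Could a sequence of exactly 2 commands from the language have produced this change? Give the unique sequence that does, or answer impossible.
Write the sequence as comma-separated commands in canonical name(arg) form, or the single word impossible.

key: running extend(1) before extend(-1) would end elsewhere — order is forced
from: [θ0=270°, θ1=90°, e=0]
1. extend(-1) → [θ0=270°, θ1=90°, e=0]
2. extend(1) → [θ0=270°, θ1=90°, e=1]
no rival 2-sequence matches.

extend(-1), extend(1)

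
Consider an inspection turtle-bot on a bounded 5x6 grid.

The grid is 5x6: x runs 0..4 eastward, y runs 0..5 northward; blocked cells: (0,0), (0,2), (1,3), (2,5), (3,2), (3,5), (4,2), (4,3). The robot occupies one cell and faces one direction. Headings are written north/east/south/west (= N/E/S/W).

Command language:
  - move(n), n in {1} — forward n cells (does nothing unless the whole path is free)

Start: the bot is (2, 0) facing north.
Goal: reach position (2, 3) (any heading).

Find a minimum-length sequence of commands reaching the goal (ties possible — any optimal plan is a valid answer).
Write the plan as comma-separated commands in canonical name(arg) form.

from: (2, 0) facing north
step 1 (move(1)): (2, 1) facing north
step 2 (move(1)): (2, 2) facing north
step 3 (move(1)): (2, 3) facing north
minimal: 3 command(s), checked below 3.

move(1), move(1), move(1)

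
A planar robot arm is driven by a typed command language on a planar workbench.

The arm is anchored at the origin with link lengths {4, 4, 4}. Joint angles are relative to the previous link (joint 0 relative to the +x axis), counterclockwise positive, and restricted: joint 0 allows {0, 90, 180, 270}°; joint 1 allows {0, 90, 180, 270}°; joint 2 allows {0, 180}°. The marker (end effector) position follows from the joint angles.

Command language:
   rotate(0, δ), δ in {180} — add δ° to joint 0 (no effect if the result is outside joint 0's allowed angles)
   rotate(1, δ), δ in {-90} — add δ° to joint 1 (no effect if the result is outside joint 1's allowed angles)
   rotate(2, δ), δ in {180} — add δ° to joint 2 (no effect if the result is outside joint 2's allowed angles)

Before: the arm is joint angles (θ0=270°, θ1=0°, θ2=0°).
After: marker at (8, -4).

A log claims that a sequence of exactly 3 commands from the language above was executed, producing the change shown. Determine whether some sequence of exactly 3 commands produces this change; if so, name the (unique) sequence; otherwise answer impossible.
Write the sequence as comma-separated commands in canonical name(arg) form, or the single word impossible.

rotate(1, -90), rotate(1, -90), rotate(1, -90)

from: joint angles (θ0=270°, θ1=0°, θ2=0°)
step 1 (rotate(1, -90)): joint angles (θ0=270°, θ1=270°, θ2=0°)
step 2 (rotate(1, -90)): joint angles (θ0=270°, θ1=180°, θ2=0°)
step 3 (rotate(1, -90)): joint angles (θ0=270°, θ1=90°, θ2=0°)
no rival 3-sequence matches.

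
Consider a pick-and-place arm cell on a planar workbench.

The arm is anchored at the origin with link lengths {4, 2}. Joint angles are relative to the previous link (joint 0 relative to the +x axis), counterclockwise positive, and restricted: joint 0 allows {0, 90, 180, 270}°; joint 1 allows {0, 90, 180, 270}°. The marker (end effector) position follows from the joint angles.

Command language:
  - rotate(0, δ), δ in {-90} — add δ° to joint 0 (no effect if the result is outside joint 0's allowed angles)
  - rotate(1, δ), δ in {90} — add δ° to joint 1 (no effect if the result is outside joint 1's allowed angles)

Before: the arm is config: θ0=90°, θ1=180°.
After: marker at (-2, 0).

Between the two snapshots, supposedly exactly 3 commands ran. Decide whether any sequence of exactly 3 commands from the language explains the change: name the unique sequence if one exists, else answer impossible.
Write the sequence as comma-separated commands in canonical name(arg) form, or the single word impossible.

from: config: θ0=90°, θ1=180°
1. rotate(0, -90) → config: θ0=0°, θ1=180°
2. rotate(0, -90) → config: θ0=270°, θ1=180°
3. rotate(0, -90) → config: θ0=180°, θ1=180°
no rival 3-sequence matches.

rotate(0, -90), rotate(0, -90), rotate(0, -90)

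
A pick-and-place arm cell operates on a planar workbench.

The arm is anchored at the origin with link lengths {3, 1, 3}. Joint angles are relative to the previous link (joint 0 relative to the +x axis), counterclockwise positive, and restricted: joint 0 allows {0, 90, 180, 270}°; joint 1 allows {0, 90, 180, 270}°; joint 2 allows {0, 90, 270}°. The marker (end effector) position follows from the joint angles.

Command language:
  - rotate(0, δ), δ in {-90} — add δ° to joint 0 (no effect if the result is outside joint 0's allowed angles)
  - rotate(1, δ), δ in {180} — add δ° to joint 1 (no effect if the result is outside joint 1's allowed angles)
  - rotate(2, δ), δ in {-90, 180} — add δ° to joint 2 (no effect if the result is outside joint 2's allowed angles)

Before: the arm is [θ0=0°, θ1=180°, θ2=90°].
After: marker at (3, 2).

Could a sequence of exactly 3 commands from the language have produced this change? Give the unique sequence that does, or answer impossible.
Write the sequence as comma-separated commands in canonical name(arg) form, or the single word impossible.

rotate(0, -90), rotate(0, -90), rotate(0, -90)

t0: [θ0=0°, θ1=180°, θ2=90°]
t=1 rotate(0, -90) ⇒ [θ0=270°, θ1=180°, θ2=90°]
t=2 rotate(0, -90) ⇒ [θ0=180°, θ1=180°, θ2=90°]
t=3 rotate(0, -90) ⇒ [θ0=90°, θ1=180°, θ2=90°]
no rival 3-sequence matches.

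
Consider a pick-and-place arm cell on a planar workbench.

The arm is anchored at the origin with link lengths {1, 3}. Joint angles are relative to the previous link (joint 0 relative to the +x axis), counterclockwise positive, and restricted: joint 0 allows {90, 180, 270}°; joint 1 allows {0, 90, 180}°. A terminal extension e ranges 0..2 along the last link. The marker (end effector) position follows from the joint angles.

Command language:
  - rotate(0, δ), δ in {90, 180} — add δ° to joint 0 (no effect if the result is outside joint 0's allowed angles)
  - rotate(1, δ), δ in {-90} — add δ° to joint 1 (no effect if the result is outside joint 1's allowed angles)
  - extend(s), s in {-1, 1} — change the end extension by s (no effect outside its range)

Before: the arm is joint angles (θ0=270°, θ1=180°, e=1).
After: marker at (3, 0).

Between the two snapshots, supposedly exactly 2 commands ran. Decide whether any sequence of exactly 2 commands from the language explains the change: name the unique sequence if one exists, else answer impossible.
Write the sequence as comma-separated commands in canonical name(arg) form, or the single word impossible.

rotate(0, 180), rotate(0, 90)

key: order matters: swapping rotate(0, 180) and rotate(0, 90) lands elsewhere
begin: joint angles (θ0=270°, θ1=180°, e=1)
[1] after rotate(0, 180): joint angles (θ0=90°, θ1=180°, e=1)
[2] after rotate(0, 90): joint angles (θ0=180°, θ1=180°, e=1)
uniquely the one of 25 2-step routes that fits.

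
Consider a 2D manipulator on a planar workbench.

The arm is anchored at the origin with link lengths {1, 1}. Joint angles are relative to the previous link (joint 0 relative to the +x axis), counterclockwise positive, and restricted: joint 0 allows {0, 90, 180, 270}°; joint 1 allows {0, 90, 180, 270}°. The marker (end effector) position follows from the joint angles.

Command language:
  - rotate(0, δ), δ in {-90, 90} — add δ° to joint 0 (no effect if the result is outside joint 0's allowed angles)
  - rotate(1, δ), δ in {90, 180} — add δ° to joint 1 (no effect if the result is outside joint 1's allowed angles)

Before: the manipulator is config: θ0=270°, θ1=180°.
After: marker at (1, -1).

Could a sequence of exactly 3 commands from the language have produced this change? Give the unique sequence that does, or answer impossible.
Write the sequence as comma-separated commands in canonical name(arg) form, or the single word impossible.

start: config: θ0=270°, θ1=180°
[1] after rotate(1, 90): config: θ0=270°, θ1=270°
[2] after rotate(1, 90): config: θ0=270°, θ1=0°
[3] after rotate(1, 90): config: θ0=270°, θ1=90°
uniquely the one of 64 3-step routes that fits.

rotate(1, 90), rotate(1, 90), rotate(1, 90)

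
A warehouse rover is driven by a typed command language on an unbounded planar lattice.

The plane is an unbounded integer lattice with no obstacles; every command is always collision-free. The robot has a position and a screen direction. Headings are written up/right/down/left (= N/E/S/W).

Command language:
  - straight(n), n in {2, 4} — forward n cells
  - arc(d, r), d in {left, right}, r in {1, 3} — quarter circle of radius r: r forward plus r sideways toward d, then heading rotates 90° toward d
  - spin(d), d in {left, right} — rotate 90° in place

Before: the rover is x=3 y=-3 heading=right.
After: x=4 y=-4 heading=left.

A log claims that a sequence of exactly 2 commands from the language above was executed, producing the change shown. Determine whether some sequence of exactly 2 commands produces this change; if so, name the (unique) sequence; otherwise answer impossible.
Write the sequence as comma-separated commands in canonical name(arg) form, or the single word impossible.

key: position moved to (4,-4) AND the heading swung to W — translation plus rotation needed
from: x=3 y=-3 heading=right
t=1 arc(right, 1) ⇒ x=4 y=-4 heading=down
t=2 spin(right) ⇒ x=4 y=-4 heading=left
no rival 2-sequence matches.

arc(right, 1), spin(right)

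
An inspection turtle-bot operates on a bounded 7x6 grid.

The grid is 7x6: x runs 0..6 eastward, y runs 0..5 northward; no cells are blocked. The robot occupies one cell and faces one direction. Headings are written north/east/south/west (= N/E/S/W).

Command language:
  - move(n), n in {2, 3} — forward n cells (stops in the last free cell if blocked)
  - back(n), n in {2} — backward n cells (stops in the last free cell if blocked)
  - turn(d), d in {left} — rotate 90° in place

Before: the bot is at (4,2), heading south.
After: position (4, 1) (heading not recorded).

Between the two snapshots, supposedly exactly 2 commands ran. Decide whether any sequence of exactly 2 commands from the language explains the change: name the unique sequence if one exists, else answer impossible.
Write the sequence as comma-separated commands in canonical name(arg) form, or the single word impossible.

back(2), move(3)

key: order matters: swapping back(2) and move(3) lands elsewhere
t0: at (4,2), heading south
step 1 (back(2)): at (4,4), heading south
step 2 (move(3)): at (4,1), heading south
no rival 2-sequence matches.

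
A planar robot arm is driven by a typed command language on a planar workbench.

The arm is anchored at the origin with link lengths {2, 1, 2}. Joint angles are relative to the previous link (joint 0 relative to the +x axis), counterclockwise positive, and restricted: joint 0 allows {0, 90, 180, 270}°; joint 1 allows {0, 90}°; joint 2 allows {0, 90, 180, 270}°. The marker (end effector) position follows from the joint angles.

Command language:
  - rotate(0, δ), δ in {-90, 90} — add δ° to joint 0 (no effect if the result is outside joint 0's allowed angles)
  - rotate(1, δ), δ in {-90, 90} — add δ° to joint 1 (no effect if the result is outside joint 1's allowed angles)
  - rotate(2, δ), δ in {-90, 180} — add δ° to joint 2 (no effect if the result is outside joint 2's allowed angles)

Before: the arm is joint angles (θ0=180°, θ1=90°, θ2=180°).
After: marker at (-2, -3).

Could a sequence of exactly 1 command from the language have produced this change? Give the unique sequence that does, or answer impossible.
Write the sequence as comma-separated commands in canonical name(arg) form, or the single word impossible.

rotate(2, 180)

from: joint angles (θ0=180°, θ1=90°, θ2=180°)
1. rotate(2, 180) → joint angles (θ0=180°, θ1=90°, θ2=0°)
no rival 1-sequence matches.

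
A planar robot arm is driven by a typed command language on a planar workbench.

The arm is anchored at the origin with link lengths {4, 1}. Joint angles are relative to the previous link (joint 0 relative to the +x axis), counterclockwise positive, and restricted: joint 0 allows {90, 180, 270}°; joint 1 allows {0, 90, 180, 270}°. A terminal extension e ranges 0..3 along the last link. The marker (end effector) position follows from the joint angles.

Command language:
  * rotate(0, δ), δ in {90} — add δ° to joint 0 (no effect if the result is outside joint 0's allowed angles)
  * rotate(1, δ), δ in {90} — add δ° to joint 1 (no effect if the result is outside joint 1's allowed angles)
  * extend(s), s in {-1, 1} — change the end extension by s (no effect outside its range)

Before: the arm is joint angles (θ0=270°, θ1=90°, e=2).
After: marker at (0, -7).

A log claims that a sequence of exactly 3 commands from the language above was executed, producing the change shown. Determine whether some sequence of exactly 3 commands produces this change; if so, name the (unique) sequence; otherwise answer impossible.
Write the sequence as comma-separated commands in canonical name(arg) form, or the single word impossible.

rotate(1, 90), rotate(1, 90), rotate(1, 90)

from: joint angles (θ0=270°, θ1=90°, e=2)
1. rotate(1, 90) → joint angles (θ0=270°, θ1=180°, e=2)
2. rotate(1, 90) → joint angles (θ0=270°, θ1=270°, e=2)
3. rotate(1, 90) → joint angles (θ0=270°, θ1=0°, e=2)
no rival 3-sequence matches.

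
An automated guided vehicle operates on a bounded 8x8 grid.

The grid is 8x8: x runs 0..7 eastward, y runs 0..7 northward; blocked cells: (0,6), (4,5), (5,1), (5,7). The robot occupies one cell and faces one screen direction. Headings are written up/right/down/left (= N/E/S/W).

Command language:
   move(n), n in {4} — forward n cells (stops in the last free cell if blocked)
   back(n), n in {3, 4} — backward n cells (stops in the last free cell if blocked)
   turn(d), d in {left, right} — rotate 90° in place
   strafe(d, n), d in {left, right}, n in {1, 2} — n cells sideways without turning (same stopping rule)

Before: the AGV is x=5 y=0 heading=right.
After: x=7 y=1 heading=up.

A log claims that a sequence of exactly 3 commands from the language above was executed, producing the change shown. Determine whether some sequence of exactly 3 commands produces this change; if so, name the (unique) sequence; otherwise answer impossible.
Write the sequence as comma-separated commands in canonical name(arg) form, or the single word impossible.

move(4), strafe(left, 1), turn(left)

key: move(4) runs into the grid edge before its full distance
t0: x=5 y=0 heading=right
t=1 move(4) ⇒ x=7 y=0 heading=right
t=2 strafe(left, 1) ⇒ x=7 y=1 heading=right
t=3 turn(left) ⇒ x=7 y=1 heading=up
all 729 alternatives checked — unique.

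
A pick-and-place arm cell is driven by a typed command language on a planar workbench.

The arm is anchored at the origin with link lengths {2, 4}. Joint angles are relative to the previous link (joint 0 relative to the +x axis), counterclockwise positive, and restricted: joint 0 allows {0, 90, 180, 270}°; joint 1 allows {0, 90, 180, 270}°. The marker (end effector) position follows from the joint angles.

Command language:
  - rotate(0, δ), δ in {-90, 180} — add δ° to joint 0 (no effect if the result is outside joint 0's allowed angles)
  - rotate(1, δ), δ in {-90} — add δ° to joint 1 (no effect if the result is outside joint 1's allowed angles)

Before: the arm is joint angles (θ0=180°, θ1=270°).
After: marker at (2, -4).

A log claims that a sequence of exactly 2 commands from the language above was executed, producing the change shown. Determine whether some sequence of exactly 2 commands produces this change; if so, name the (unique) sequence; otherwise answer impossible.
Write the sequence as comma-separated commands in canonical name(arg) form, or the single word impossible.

rotate(0, -90), rotate(0, -90)

initial: joint angles (θ0=180°, θ1=270°)
step 1 (rotate(0, -90)): joint angles (θ0=90°, θ1=270°)
step 2 (rotate(0, -90)): joint angles (θ0=0°, θ1=270°)
uniquely the one of 9 2-step routes that fits.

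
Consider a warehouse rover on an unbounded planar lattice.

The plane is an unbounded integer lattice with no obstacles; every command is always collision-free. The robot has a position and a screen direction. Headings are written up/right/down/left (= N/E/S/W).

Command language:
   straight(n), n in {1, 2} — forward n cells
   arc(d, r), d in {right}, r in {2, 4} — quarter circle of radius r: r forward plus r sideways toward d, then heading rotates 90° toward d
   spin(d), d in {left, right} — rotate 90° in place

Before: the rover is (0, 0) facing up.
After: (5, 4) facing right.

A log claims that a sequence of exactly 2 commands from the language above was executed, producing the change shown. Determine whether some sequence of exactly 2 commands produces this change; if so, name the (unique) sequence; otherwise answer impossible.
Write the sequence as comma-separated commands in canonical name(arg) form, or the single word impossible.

key: position moved to (5,4) AND the heading swung to E — translation plus rotation needed
from: (0, 0) facing up
t=1 arc(right, 4) ⇒ (4, 4) facing right
t=2 straight(1) ⇒ (5, 4) facing right
no other 2-command option fits: unique.

arc(right, 4), straight(1)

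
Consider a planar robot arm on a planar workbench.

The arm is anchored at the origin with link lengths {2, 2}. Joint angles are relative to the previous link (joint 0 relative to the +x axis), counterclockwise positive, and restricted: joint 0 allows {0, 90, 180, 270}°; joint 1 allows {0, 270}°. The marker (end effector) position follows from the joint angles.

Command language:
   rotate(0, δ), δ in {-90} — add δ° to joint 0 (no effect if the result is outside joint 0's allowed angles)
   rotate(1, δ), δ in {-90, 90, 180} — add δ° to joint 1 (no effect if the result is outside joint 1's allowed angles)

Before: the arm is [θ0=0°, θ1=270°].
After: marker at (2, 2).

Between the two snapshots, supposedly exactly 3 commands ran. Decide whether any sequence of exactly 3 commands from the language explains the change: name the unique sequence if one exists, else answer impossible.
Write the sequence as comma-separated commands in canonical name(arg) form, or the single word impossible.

rotate(0, -90), rotate(0, -90), rotate(0, -90)

begin: [θ0=0°, θ1=270°]
1. rotate(0, -90) → [θ0=270°, θ1=270°]
2. rotate(0, -90) → [θ0=180°, θ1=270°]
3. rotate(0, -90) → [θ0=90°, θ1=270°]
no other 3-command option fits: unique.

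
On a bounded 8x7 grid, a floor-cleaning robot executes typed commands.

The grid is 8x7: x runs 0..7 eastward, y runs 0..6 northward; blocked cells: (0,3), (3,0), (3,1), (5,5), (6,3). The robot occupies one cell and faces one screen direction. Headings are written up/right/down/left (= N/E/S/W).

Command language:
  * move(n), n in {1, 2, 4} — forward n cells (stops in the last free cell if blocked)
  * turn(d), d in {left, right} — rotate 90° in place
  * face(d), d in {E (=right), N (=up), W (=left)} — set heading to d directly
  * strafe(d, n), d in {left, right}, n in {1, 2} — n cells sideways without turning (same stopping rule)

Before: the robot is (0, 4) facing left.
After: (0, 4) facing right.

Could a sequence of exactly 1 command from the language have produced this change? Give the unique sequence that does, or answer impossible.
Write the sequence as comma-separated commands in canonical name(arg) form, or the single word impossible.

face(E)

key: parked at (0,4) the whole time — nothing moves the robot
t0: (0, 4) facing left
[1] after face(E): (0, 4) facing right
all 12 alternatives checked — unique.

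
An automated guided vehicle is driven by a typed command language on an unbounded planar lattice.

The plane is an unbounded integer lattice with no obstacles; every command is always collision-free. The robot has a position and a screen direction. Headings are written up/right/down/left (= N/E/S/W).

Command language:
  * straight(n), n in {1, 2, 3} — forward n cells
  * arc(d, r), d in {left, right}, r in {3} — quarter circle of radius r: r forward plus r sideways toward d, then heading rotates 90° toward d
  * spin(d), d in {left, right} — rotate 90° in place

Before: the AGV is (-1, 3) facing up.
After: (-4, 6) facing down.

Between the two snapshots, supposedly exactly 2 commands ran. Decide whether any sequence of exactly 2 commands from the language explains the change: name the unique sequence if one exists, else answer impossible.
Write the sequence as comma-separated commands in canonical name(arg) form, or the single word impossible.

key: running spin(left) before arc(left, 3) would end elsewhere — order is forced
from: (-1, 3) facing up
t=1 arc(left, 3) ⇒ (-4, 6) facing left
t=2 spin(left) ⇒ (-4, 6) facing down
all 49 alternatives checked — unique.

arc(left, 3), spin(left)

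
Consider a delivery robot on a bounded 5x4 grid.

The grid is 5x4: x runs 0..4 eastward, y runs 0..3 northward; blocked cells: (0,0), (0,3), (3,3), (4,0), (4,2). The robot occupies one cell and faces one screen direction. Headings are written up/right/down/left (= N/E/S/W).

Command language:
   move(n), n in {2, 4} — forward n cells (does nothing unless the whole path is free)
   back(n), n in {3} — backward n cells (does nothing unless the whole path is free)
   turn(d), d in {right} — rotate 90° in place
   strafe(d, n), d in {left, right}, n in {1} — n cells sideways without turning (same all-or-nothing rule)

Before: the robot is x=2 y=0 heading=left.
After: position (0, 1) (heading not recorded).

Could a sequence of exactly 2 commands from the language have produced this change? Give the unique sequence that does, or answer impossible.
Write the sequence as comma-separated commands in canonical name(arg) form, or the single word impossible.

key: order matters: swapping strafe(right, 1) and move(2) lands elsewhere
start: x=2 y=0 heading=left
[1] after strafe(right, 1): x=2 y=1 heading=left
[2] after move(2): x=0 y=1 heading=left
no rival 2-sequence matches.

strafe(right, 1), move(2)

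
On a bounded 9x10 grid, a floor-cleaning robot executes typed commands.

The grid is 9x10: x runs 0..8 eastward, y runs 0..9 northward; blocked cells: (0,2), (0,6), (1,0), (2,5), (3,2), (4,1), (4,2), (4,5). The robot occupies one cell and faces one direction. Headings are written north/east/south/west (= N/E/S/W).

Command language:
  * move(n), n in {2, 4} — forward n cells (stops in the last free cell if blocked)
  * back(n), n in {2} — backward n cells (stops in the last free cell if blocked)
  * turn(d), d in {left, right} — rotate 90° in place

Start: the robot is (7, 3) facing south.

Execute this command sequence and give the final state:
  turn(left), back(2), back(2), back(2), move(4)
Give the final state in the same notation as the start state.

initial: (7, 3) facing south
1. turn(left) → (7, 3) facing east
2. back(2) → (5, 3) facing east
3. back(2) → (3, 3) facing east
4. back(2) → (1, 3) facing east
5. move(4) → (5, 3) facing east

(5, 3) facing east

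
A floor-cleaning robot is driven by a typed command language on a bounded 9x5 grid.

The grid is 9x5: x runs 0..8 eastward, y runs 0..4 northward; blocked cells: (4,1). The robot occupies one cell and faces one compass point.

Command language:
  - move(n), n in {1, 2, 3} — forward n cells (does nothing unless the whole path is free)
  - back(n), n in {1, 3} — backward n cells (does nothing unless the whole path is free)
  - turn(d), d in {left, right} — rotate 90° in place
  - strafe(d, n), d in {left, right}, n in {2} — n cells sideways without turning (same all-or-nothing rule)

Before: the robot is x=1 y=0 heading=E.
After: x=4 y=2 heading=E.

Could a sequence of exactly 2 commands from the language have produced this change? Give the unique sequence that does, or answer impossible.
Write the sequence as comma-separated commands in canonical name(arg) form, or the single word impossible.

key: running move(3) before strafe(left, 2) would end elsewhere — order is forced
t0: x=1 y=0 heading=E
[1] after strafe(left, 2): x=1 y=2 heading=E
[2] after move(3): x=4 y=2 heading=E
all 81 alternatives checked — unique.

strafe(left, 2), move(3)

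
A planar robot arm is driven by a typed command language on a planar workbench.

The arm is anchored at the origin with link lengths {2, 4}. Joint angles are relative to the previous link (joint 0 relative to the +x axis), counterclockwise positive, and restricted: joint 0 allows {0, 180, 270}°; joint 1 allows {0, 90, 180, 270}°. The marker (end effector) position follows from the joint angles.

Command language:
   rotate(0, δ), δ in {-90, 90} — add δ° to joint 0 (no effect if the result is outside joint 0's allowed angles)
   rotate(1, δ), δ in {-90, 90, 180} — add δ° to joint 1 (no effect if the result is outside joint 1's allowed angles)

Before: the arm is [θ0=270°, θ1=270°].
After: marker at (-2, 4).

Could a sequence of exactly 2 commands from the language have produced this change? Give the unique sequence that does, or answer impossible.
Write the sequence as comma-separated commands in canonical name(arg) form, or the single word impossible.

begin: [θ0=270°, θ1=270°]
[1] after rotate(0, -90): [θ0=180°, θ1=270°]
[2] after rotate(0, -90): [θ0=180°, θ1=270°]
no other 2-command option fits: unique.

rotate(0, -90), rotate(0, -90)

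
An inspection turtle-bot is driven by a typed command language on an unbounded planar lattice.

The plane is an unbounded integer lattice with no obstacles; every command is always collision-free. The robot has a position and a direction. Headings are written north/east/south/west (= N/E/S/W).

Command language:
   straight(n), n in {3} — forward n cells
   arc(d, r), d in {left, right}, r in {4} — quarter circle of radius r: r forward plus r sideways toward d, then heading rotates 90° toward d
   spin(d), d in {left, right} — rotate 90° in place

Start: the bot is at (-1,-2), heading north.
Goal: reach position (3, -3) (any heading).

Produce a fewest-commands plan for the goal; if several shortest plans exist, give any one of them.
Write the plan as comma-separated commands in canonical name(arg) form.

straight(3), spin(right), arc(right, 4)

start: at (-1,-2), heading north
t=1 straight(3) ⇒ at (-1,1), heading north
t=2 spin(right) ⇒ at (-1,1), heading east
t=3 arc(right, 4) ⇒ at (3,-3), heading south
minimal: 3 command(s), checked below 3.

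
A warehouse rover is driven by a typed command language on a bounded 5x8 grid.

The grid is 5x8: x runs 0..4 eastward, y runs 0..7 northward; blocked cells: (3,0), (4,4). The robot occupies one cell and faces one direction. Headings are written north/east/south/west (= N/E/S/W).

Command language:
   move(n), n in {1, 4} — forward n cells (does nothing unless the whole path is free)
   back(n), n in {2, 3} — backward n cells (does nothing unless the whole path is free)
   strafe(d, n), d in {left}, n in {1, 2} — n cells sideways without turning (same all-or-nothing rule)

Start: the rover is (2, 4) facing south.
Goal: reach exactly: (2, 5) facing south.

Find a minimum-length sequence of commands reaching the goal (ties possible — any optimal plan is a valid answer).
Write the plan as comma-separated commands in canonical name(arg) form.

from: (2, 4) facing south
[1] after move(1): (2, 3) facing south
[2] after back(2): (2, 5) facing south
no 1-step plan works, so 2 is optimal.

move(1), back(2)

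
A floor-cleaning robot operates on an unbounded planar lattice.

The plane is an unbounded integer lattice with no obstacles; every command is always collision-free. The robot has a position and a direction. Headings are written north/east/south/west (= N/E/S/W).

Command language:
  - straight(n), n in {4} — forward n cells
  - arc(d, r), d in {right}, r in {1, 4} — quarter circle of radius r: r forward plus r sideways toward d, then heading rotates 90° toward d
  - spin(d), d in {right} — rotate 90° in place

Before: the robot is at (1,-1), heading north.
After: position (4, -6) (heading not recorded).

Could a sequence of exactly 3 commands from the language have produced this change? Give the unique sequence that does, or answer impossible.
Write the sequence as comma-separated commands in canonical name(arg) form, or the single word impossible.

spin(right), arc(right, 4), arc(right, 1)

key: running arc(right, 1) before spin(right) would end elsewhere — order is forced
start: at (1,-1), heading north
1. spin(right) → at (1,-1), heading east
2. arc(right, 4) → at (5,-5), heading south
3. arc(right, 1) → at (4,-6), heading west
all 64 alternatives checked — unique.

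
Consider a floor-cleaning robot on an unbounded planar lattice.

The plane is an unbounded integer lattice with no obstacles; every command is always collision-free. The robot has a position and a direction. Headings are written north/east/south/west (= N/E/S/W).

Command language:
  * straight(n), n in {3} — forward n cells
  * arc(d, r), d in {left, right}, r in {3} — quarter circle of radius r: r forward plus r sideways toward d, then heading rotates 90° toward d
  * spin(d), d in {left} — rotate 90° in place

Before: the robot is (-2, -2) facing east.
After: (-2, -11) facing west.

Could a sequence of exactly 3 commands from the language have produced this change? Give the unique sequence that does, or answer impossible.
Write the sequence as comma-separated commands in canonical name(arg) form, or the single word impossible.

arc(right, 3), straight(3), arc(right, 3)

key: cell and facing (now W) both changed — the 3 commands mix motion and turning
start: (-2, -2) facing east
step 1 (arc(right, 3)): (1, -5) facing south
step 2 (straight(3)): (1, -8) facing south
step 3 (arc(right, 3)): (-2, -11) facing west
all 64 alternatives checked — unique.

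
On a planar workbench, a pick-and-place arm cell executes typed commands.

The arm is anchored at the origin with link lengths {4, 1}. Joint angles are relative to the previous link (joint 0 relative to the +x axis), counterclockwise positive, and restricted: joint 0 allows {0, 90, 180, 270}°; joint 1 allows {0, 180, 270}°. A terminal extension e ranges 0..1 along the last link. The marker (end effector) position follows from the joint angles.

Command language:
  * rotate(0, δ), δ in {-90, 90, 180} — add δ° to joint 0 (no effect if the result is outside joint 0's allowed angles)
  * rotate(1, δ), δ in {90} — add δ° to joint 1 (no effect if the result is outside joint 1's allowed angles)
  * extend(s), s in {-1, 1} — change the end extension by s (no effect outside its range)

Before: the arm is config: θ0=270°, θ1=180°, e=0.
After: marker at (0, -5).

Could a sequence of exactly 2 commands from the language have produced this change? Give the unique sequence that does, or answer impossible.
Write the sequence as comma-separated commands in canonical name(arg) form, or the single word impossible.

begin: config: θ0=270°, θ1=180°, e=0
[1] after rotate(1, 90): config: θ0=270°, θ1=270°, e=0
[2] after rotate(1, 90): config: θ0=270°, θ1=0°, e=0
no rival 2-sequence matches.

rotate(1, 90), rotate(1, 90)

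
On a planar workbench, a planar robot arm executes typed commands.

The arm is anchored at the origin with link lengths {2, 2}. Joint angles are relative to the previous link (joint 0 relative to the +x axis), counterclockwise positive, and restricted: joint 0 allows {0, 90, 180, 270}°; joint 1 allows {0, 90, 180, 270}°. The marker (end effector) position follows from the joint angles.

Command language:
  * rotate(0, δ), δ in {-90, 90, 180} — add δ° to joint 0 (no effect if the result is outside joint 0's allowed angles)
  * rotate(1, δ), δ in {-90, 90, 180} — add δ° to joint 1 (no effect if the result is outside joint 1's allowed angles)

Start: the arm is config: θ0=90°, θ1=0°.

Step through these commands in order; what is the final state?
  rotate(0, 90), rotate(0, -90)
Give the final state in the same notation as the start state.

initial: config: θ0=90°, θ1=0°
t=1 rotate(0, 90) ⇒ config: θ0=180°, θ1=0°
t=2 rotate(0, -90) ⇒ config: θ0=90°, θ1=0°

config: θ0=90°, θ1=0°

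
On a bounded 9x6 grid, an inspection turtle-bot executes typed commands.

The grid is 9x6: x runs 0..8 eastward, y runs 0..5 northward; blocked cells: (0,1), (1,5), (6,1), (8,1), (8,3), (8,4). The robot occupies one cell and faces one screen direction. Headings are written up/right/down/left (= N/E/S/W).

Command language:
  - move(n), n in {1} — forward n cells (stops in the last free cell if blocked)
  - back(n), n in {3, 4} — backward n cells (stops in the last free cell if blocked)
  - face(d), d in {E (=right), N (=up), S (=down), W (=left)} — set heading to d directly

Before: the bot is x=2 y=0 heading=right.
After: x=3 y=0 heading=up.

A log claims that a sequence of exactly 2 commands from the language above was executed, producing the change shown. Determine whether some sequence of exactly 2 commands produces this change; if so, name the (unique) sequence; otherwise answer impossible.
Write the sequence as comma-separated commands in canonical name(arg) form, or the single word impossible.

key: position moved to (3,0) AND the heading swung to N — translation plus rotation needed
start: x=2 y=0 heading=right
step 1 (move(1)): x=3 y=0 heading=right
step 2 (face(N)): x=3 y=0 heading=up
all 49 alternatives checked — unique.

move(1), face(N)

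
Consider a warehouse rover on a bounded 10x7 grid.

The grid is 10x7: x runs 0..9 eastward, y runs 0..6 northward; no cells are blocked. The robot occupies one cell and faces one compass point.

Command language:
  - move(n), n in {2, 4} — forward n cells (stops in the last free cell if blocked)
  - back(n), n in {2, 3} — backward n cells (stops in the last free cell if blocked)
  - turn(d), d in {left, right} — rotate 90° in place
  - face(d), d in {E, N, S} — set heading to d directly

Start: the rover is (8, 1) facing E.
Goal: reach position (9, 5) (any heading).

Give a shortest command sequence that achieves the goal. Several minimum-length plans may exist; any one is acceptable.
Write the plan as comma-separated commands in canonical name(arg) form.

move(4), turn(left), move(4)

from: (8, 1) facing E
t=1 move(4) ⇒ (9, 1) facing E
t=2 turn(left) ⇒ (9, 1) facing N
t=3 move(4) ⇒ (9, 5) facing N
minimal: 3 command(s), checked below 3.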